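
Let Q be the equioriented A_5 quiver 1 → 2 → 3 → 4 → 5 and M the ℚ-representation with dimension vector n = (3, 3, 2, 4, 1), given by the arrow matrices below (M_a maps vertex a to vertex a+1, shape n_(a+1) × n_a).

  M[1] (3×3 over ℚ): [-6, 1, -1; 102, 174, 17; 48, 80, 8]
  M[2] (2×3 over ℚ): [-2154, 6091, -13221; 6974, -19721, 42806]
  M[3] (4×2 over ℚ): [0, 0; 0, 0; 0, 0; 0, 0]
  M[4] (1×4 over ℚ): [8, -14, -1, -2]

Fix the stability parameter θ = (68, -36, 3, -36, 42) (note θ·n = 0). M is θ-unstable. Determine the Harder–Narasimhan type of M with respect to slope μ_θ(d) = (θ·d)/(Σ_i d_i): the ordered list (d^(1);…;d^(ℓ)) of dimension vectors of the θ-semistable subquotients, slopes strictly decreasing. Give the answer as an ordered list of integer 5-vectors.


Barcode: M ≅ I[1,1], I[1,2], I[1,3], I[2,3], I[4,4]^3, I[4,5]. HN layers by μ_θ (6 steps, strictly decreasing):
  μ^(1)=68; μ^(2)=42; μ^(3)=16; μ^(4)=35/3; μ^(5)=3; μ^(6)=-36

((1, 0, 0, 0, 0); (0, 0, 0, 0, 1); (1, 1, 0, 0, 0); (1, 1, 1, 0, 0); (0, 0, 1, 0, 0); (0, 1, 0, 4, 0))


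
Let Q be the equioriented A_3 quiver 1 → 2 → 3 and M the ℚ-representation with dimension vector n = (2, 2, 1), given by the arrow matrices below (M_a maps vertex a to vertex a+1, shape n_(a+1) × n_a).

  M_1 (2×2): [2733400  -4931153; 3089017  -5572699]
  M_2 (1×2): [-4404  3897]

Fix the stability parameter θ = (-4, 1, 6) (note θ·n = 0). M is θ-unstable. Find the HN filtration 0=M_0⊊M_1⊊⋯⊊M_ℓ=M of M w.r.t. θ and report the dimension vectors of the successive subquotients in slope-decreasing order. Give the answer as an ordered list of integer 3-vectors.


Via rank(M_{q-1}∘⋯∘M_p): M ≅ I[1,2], I[1,3].
μ_θ-semistable layers: μ^(1)=6; μ^(2)=1; μ^(3)=-4

((0, 0, 1); (0, 2, 0); (2, 0, 0))


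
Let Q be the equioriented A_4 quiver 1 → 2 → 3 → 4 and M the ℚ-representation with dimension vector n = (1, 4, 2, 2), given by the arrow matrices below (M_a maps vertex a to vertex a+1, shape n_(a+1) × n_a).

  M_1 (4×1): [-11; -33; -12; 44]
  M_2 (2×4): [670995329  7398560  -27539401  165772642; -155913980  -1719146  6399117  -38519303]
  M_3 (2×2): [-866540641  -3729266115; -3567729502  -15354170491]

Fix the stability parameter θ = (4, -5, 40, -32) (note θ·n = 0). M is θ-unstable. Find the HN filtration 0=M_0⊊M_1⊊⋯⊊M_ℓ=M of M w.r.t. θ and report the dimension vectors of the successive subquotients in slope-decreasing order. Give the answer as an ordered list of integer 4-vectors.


Via rank(M_{q-1}∘⋯∘M_p): M ≅ I[1,4], I[2,2]^2, I[2,4].
μ_θ-semistable layers: μ^(1)=4; μ^(2)=-1/2; μ^(3)=-5

((0, 0, 2, 2); (1, 1, 0, 0); (0, 3, 0, 0))


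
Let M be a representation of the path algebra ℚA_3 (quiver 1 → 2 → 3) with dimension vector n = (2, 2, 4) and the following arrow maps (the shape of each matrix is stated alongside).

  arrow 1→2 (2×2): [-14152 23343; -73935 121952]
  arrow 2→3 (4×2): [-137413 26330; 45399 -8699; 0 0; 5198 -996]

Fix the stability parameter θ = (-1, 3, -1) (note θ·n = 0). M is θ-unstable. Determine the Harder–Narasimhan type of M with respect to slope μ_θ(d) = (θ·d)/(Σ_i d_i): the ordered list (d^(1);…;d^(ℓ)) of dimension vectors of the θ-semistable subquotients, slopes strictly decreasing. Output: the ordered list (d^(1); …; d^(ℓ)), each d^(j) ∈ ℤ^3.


Interval decomposition of M: I[1,3]^2, I[3,3]^2.
HN type (ℓ=2): μ^(1)=1; μ^(2)=-1

((0, 2, 2); (2, 0, 2))


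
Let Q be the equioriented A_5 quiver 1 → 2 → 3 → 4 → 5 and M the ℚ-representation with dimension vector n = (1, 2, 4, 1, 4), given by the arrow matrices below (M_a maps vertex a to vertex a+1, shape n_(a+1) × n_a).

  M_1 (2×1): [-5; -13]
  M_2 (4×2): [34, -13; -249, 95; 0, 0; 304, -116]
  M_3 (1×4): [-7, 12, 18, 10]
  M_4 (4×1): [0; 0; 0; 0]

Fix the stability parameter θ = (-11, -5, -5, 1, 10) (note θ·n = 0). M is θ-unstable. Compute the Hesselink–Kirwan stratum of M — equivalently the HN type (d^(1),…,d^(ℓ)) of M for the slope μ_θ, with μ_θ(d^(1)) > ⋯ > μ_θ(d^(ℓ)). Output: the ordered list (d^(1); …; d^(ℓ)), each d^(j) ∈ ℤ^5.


Interval decomposition of M: I[1,4], I[2,3], I[3,3]^2, I[5,5]^4.
HN type (ℓ=4): μ^(1)=10; μ^(2)=1; μ^(3)=-5; μ^(4)=-11

((0, 0, 0, 0, 4); (0, 0, 0, 1, 0); (0, 2, 4, 0, 0); (1, 0, 0, 0, 0))


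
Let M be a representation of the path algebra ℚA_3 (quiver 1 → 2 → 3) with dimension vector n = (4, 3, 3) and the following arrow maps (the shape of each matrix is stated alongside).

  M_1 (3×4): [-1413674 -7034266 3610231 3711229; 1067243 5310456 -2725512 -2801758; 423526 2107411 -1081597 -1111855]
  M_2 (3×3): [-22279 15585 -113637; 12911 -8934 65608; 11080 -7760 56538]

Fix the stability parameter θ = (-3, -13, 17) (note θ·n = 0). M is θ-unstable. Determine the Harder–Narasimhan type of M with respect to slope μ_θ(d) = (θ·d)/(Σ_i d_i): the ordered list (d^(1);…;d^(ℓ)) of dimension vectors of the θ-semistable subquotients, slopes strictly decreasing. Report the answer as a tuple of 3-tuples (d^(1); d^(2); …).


Barcode: M ≅ I[1,1], I[1,3]^3. HN layers by μ_θ (3 steps, strictly decreasing):
  μ^(1)=17; μ^(2)=-3; μ^(3)=-8

((0, 0, 3); (1, 0, 0); (3, 3, 0))


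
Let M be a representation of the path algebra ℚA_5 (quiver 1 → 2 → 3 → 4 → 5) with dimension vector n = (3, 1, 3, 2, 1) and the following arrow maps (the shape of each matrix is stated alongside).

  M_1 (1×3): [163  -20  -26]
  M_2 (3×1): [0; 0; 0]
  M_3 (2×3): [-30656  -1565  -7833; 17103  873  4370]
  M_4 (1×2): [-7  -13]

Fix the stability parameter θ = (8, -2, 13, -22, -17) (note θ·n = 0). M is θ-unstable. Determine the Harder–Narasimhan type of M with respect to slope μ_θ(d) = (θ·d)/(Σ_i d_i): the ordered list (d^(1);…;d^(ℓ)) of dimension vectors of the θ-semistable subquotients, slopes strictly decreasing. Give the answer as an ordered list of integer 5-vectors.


Interval decomposition of M: I[1,1]^2, I[1,2], I[3,3], I[3,4], I[3,5].
HN type (ℓ=5): μ^(1)=13; μ^(2)=8; μ^(3)=3; μ^(4)=-9/2; μ^(5)=-26/3

((0, 0, 1, 0, 0); (2, 0, 0, 0, 0); (1, 1, 0, 0, 0); (0, 0, 1, 1, 0); (0, 0, 1, 1, 1))


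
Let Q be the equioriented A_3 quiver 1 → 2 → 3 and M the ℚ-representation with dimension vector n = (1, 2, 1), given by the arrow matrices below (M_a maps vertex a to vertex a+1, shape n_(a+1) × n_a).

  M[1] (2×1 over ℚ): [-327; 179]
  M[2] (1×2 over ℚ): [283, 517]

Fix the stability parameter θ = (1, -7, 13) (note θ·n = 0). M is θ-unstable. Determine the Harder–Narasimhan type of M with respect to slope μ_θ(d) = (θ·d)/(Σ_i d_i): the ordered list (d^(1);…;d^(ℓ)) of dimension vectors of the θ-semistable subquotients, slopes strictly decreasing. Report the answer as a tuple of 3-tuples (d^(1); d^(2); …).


Interval decomposition of M: I[1,3], I[2,2].
HN type (ℓ=3): μ^(1)=13; μ^(2)=-3; μ^(3)=-7

((0, 0, 1); (1, 1, 0); (0, 1, 0))


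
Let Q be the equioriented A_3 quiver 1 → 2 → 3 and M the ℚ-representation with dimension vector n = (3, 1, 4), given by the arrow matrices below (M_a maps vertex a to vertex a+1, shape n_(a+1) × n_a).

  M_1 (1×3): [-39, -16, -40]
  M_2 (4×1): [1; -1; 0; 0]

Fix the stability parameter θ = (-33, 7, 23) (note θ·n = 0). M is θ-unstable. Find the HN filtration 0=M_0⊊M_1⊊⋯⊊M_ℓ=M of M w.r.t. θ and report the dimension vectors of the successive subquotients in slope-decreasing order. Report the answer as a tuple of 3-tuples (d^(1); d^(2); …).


Via rank(M_{q-1}∘⋯∘M_p): M ≅ I[1,1]^2, I[1,3], I[3,3]^3.
μ_θ-semistable layers: μ^(1)=23; μ^(2)=7; μ^(3)=-33

((0, 0, 4); (0, 1, 0); (3, 0, 0))


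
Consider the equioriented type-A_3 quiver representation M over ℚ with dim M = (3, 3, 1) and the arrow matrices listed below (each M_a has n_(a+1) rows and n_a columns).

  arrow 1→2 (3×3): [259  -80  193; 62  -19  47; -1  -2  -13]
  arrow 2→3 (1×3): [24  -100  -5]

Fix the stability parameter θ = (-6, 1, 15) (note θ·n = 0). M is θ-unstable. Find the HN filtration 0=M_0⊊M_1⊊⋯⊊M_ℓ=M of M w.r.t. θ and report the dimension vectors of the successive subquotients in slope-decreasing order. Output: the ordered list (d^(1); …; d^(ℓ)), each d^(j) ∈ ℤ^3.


Via rank(M_{q-1}∘⋯∘M_p): M ≅ I[1,1], I[1,2], I[1,3], I[2,2].
μ_θ-semistable layers: μ^(1)=15; μ^(2)=1; μ^(3)=-6

((0, 0, 1); (0, 3, 0); (3, 0, 0))


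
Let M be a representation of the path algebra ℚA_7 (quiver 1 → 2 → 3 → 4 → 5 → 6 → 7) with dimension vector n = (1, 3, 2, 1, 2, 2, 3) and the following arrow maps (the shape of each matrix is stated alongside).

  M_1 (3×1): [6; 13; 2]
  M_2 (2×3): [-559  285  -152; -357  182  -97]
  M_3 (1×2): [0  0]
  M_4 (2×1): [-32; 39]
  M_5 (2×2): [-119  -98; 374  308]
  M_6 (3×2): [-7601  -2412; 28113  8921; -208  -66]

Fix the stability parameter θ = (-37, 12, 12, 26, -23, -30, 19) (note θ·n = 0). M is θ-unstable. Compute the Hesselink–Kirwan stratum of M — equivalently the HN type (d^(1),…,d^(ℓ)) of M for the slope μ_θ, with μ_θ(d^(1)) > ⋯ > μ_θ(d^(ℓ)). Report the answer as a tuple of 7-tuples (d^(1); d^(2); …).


Interval decomposition of M: I[1,3], I[2,2], I[2,3], I[4,7], I[5,5], I[6,7], I[7,7].
HN type (ℓ=6): μ^(1)=19; μ^(2)=12; μ^(3)=-9; μ^(4)=-23; μ^(5)=-30; μ^(6)=-37

((0, 0, 0, 0, 0, 0, 3); (0, 3, 2, 0, 0, 0, 0); (0, 0, 0, 1, 1, 1, 0); (0, 0, 0, 0, 1, 0, 0); (0, 0, 0, 0, 0, 1, 0); (1, 0, 0, 0, 0, 0, 0))


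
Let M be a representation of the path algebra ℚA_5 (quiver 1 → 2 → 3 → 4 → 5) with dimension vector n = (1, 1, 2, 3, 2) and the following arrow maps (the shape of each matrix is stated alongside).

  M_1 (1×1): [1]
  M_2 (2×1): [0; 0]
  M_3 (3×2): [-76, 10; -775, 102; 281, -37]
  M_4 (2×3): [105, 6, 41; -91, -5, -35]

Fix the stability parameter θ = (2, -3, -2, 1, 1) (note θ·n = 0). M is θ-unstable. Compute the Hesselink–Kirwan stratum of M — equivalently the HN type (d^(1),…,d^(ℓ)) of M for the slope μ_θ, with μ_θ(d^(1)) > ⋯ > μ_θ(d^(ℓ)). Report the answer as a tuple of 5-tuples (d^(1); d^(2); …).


Via rank(M_{q-1}∘⋯∘M_p): M ≅ I[1,2], I[3,5]^2, I[4,4].
μ_θ-semistable layers: μ^(1)=1; μ^(2)=-1/2; μ^(3)=-2

((0, 0, 0, 3, 2); (1, 1, 0, 0, 0); (0, 0, 2, 0, 0))


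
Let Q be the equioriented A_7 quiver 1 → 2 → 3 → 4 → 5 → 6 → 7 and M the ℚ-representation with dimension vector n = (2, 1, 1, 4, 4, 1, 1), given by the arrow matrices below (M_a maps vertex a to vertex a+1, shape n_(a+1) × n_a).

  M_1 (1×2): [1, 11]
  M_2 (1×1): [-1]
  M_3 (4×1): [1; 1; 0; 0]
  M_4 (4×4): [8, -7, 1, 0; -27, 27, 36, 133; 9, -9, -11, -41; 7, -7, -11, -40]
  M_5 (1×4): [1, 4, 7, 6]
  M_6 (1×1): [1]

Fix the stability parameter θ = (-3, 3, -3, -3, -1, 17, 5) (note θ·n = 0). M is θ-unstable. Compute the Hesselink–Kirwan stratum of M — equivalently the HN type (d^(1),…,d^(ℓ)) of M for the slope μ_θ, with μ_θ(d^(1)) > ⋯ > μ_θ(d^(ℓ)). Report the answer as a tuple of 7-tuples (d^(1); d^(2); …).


Via rank(M_{q-1}∘⋯∘M_p): M ≅ I[1,1], I[1,7], I[4,5]^3.
μ_θ-semistable layers: μ^(1)=11; μ^(2)=-1; μ^(3)=-3

((0, 0, 0, 0, 0, 1, 1); (0, 1, 1, 1, 4, 0, 0); (2, 0, 0, 3, 0, 0, 0))


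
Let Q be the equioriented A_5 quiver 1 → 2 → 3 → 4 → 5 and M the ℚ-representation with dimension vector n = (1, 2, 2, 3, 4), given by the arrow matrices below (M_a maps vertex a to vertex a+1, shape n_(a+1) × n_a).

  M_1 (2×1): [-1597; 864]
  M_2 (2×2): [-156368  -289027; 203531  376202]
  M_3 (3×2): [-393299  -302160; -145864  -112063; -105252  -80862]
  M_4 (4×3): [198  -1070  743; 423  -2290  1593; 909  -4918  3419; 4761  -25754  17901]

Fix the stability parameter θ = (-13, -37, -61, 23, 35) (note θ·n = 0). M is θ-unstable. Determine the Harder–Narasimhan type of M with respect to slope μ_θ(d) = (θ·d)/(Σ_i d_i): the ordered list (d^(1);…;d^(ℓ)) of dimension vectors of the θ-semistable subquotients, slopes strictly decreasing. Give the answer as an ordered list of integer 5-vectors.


Barcode: M ≅ I[1,4], I[2,5], I[4,5], I[5,5]^2. HN layers by μ_θ (4 steps, strictly decreasing):
  μ^(1)=35; μ^(2)=23; μ^(3)=-37; μ^(4)=-49

((0, 0, 0, 0, 4); (0, 0, 0, 3, 0); (1, 1, 1, 0, 0); (0, 1, 1, 0, 0))


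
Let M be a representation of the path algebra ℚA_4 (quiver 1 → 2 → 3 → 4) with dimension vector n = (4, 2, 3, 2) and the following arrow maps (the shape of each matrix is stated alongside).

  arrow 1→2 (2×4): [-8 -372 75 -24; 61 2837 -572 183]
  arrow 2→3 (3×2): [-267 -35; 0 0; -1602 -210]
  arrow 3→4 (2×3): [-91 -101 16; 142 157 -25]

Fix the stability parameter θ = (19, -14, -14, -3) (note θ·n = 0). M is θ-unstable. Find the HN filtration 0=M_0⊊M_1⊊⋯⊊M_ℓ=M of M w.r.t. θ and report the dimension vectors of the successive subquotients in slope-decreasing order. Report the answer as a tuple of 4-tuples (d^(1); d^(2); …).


Barcode: M ≅ I[1,1]^2, I[1,2], I[1,4], I[3,3], I[3,4]. HN layers by μ_θ (4 steps, strictly decreasing):
  μ^(1)=19; μ^(2)=5/2; μ^(3)=-3; μ^(4)=-14

((2, 0, 0, 0); (1, 1, 0, 0); (1, 1, 1, 2); (0, 0, 2, 0))


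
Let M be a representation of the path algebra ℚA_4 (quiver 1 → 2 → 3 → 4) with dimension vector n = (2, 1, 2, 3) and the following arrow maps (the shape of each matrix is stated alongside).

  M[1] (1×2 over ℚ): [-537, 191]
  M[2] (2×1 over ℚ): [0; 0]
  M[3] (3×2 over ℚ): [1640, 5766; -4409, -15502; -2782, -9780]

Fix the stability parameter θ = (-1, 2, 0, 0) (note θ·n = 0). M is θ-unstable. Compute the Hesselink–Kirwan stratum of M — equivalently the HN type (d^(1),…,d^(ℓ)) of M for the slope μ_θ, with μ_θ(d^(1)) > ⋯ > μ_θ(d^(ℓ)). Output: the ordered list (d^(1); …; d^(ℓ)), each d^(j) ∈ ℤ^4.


Via rank(M_{q-1}∘⋯∘M_p): M ≅ I[1,1], I[1,2], I[3,4]^2, I[4,4].
μ_θ-semistable layers: μ^(1)=2; μ^(2)=0; μ^(3)=-1

((0, 1, 0, 0); (0, 0, 2, 3); (2, 0, 0, 0))


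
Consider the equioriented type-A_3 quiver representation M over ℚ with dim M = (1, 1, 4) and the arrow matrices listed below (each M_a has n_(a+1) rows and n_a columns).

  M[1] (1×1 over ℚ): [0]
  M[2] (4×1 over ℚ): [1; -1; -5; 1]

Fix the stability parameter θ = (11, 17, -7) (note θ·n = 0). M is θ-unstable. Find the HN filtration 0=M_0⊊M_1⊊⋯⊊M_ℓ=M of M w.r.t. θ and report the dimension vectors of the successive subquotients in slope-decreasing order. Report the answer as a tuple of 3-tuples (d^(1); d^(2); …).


Via rank(M_{q-1}∘⋯∘M_p): M ≅ I[1,1], I[2,3], I[3,3]^3.
μ_θ-semistable layers: μ^(1)=11; μ^(2)=5; μ^(3)=-7

((1, 0, 0); (0, 1, 1); (0, 0, 3))


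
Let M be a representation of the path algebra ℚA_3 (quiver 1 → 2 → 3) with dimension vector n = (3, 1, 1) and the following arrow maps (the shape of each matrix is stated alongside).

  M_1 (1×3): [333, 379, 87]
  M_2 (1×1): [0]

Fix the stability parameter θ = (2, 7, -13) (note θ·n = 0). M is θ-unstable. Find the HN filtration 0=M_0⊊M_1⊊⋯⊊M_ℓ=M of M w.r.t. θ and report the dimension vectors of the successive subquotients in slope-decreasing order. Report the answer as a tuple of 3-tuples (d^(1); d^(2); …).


Interval decomposition of M: I[1,1]^2, I[1,2], I[3,3].
HN type (ℓ=3): μ^(1)=7; μ^(2)=2; μ^(3)=-13

((0, 1, 0); (3, 0, 0); (0, 0, 1))


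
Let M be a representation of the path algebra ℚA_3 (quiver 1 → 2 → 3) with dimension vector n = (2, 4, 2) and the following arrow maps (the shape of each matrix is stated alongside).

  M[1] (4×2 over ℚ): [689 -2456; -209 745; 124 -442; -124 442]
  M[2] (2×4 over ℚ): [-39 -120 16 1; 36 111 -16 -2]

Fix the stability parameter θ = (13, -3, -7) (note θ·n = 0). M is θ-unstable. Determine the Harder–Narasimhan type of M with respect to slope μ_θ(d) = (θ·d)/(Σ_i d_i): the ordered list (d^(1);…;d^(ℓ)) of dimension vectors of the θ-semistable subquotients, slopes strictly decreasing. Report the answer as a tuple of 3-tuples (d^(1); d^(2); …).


Interval decomposition of M: I[1,3]^2, I[2,2]^2.
HN type (ℓ=2): μ^(1)=1; μ^(2)=-3

((2, 2, 2); (0, 2, 0))


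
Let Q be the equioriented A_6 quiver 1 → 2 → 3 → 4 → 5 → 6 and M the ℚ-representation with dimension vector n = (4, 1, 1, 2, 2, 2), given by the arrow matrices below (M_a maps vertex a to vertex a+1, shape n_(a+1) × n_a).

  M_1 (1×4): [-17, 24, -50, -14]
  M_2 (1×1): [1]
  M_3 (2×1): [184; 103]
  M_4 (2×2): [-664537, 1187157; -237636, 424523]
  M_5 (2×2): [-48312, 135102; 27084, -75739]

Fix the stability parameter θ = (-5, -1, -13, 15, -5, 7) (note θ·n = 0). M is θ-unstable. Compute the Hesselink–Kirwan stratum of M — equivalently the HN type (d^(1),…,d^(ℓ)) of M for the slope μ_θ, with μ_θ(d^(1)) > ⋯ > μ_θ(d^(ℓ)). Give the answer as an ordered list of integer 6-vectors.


Barcode: M ≅ I[1,1]^3, I[1,6], I[4,5], I[6,6]. HN layers by μ_θ (4 steps, strictly decreasing):
  μ^(1)=7; μ^(2)=5; μ^(3)=-5; μ^(4)=-19/3

((0, 0, 0, 0, 0, 2); (0, 0, 0, 2, 2, 0); (3, 0, 0, 0, 0, 0); (1, 1, 1, 0, 0, 0))


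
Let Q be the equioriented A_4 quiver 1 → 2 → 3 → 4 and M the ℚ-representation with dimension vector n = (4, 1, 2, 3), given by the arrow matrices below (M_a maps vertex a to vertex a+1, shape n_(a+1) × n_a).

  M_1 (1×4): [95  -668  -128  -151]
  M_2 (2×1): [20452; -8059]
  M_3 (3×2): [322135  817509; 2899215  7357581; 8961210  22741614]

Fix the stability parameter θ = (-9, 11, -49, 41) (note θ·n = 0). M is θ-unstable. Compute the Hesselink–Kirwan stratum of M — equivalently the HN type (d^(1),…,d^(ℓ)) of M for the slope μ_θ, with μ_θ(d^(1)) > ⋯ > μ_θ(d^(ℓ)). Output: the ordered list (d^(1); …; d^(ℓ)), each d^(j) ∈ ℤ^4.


Barcode: M ≅ I[1,1]^3, I[1,4], I[3,3], I[4,4]^2. HN layers by μ_θ (4 steps, strictly decreasing):
  μ^(1)=41; μ^(2)=-9; μ^(3)=-47/3; μ^(4)=-49

((0, 0, 0, 3); (3, 0, 0, 0); (1, 1, 1, 0); (0, 0, 1, 0))


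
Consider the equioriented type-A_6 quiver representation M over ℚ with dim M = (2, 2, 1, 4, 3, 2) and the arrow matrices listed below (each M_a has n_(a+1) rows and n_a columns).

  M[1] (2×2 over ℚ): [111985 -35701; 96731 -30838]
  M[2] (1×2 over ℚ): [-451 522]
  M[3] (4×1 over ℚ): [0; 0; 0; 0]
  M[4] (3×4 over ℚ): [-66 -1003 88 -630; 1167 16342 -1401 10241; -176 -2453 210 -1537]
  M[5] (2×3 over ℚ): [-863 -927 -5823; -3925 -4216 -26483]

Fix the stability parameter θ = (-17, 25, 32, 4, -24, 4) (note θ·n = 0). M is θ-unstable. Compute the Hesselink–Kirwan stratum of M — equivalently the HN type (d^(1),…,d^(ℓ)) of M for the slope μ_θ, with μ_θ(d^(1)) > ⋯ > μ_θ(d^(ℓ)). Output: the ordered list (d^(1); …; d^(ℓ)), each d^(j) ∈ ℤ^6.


Via rank(M_{q-1}∘⋯∘M_p): M ≅ I[1,2], I[1,3], I[4,4], I[4,5], I[4,6]^2.
μ_θ-semistable layers: μ^(1)=32; μ^(2)=25; μ^(3)=4; μ^(4)=-10; μ^(5)=-17

((0, 0, 1, 0, 0, 0); (0, 2, 0, 0, 0, 0); (0, 0, 0, 1, 0, 2); (0, 0, 0, 3, 3, 0); (2, 0, 0, 0, 0, 0))


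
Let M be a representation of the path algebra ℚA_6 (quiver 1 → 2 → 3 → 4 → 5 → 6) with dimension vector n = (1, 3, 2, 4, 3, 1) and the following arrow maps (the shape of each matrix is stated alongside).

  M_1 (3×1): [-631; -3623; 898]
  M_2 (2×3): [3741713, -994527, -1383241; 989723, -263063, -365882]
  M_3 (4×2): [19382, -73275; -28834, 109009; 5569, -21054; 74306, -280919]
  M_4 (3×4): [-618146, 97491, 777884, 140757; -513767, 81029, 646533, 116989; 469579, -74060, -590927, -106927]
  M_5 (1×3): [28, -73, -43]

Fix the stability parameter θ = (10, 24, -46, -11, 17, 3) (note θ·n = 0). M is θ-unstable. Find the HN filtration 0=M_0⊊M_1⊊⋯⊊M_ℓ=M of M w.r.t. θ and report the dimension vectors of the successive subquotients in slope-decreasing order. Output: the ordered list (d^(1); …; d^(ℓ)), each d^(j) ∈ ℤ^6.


Via rank(M_{q-1}∘⋯∘M_p): M ≅ I[1,2], I[2,5], I[2,6], I[4,4], I[4,5].
μ_θ-semistable layers: μ^(1)=24; μ^(2)=17; μ^(3)=10; μ^(4)=-11

((0, 1, 0, 0, 0, 0); (0, 0, 0, 0, 2, 0); (1, 0, 0, 0, 1, 1); (0, 2, 2, 4, 0, 0))


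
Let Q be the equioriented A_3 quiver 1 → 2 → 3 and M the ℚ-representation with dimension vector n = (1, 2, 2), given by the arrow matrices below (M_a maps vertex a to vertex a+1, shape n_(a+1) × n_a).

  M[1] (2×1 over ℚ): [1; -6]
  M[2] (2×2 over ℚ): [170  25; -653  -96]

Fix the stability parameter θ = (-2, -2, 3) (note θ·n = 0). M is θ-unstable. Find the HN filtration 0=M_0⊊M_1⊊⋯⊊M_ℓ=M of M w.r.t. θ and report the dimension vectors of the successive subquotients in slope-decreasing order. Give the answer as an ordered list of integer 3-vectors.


Via rank(M_{q-1}∘⋯∘M_p): M ≅ I[1,3], I[2,3].
μ_θ-semistable layers: μ^(1)=3; μ^(2)=-2

((0, 0, 2); (1, 2, 0))


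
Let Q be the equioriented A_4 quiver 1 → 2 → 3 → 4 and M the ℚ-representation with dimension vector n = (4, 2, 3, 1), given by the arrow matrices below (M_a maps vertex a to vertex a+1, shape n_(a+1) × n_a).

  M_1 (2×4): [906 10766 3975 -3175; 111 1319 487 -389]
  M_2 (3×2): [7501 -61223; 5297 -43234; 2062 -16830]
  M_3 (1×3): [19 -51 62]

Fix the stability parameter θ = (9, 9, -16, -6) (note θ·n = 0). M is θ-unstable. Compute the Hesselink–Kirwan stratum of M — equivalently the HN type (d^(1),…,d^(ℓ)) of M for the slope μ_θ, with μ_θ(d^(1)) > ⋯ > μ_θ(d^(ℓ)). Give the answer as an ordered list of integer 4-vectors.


Via rank(M_{q-1}∘⋯∘M_p): M ≅ I[1,1]^2, I[1,3], I[1,4], I[3,3].
μ_θ-semistable layers: μ^(1)=9; μ^(2)=2/3; μ^(3)=-1; μ^(4)=-16

((2, 0, 0, 0); (1, 1, 1, 0); (1, 1, 1, 1); (0, 0, 1, 0))


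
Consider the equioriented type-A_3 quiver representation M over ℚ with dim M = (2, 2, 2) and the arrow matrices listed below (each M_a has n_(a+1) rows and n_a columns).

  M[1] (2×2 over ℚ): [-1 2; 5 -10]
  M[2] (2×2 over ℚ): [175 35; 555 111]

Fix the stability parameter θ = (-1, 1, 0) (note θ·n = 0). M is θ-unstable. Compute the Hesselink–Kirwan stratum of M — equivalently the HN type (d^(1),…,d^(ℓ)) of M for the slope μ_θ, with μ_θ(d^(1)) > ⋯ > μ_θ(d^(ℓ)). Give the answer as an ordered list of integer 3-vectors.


Interval decomposition of M: I[1,1], I[1,2], I[2,3], I[3,3].
HN type (ℓ=4): μ^(1)=1; μ^(2)=1/2; μ^(3)=0; μ^(4)=-1

((0, 1, 0); (0, 1, 1); (0, 0, 1); (2, 0, 0))


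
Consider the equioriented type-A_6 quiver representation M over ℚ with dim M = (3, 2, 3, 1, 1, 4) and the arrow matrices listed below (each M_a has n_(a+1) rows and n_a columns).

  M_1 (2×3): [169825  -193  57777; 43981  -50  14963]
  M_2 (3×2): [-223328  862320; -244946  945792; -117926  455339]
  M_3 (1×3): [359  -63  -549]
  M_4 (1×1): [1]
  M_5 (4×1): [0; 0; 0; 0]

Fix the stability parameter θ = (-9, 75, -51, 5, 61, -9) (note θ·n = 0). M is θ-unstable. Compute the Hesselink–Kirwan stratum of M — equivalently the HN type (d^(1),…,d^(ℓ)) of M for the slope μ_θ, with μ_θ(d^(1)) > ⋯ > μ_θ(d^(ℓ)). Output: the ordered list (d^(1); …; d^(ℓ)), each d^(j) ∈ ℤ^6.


Via rank(M_{q-1}∘⋯∘M_p): M ≅ I[1,1], I[1,3], I[1,5], I[3,3], I[6,6]^4.
μ_θ-semistable layers: μ^(1)=61; μ^(2)=12; μ^(3)=29/3; μ^(4)=-9; μ^(5)=-51

((0, 0, 0, 0, 1, 0); (0, 1, 1, 0, 0, 0); (0, 1, 1, 1, 0, 0); (3, 0, 0, 0, 0, 4); (0, 0, 1, 0, 0, 0))


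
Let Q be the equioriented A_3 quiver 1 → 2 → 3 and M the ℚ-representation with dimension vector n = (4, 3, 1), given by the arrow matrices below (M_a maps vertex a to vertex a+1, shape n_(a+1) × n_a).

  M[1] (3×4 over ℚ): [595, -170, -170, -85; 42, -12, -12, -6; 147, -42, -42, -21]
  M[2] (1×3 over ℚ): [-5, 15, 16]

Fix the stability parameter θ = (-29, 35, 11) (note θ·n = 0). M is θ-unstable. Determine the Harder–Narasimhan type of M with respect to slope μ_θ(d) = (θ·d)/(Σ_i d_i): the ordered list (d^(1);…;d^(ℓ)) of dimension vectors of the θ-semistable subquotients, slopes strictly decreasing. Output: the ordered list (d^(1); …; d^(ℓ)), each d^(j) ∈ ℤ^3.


Barcode: M ≅ I[1,1]^3, I[1,3], I[2,2]^2. HN layers by μ_θ (3 steps, strictly decreasing):
  μ^(1)=35; μ^(2)=23; μ^(3)=-29

((0, 2, 0); (0, 1, 1); (4, 0, 0))


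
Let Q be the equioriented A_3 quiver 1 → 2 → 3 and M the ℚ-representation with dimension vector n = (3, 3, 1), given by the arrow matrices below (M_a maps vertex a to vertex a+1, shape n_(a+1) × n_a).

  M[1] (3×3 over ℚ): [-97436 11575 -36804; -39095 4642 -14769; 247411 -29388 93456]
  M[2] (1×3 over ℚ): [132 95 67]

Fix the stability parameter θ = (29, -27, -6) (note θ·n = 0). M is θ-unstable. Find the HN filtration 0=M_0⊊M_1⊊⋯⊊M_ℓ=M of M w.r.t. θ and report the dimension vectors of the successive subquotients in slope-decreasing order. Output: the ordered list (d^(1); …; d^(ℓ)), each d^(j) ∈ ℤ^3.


Interval decomposition of M: I[1,2]^2, I[1,3].
HN type (ℓ=2): μ^(1)=1; μ^(2)=-4/3

((2, 2, 0); (1, 1, 1))


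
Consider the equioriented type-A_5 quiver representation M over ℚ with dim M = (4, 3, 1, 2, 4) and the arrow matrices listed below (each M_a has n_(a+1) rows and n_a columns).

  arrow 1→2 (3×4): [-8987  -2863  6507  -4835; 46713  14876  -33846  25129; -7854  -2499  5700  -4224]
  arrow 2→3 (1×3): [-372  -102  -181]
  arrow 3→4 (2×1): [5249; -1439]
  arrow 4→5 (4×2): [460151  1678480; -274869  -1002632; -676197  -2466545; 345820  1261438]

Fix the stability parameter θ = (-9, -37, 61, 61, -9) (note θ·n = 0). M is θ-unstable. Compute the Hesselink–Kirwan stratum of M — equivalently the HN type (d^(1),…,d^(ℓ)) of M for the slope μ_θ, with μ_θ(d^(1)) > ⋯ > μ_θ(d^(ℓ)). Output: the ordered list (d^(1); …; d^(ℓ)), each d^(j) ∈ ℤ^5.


Via rank(M_{q-1}∘⋯∘M_p): M ≅ I[1,1], I[1,2]^2, I[1,5], I[4,5], I[5,5]^2.
μ_θ-semistable layers: μ^(1)=113/3; μ^(2)=26; μ^(3)=-9; μ^(4)=-23

((0, 0, 1, 1, 1); (0, 0, 0, 1, 1); (1, 0, 0, 0, 2); (3, 3, 0, 0, 0))


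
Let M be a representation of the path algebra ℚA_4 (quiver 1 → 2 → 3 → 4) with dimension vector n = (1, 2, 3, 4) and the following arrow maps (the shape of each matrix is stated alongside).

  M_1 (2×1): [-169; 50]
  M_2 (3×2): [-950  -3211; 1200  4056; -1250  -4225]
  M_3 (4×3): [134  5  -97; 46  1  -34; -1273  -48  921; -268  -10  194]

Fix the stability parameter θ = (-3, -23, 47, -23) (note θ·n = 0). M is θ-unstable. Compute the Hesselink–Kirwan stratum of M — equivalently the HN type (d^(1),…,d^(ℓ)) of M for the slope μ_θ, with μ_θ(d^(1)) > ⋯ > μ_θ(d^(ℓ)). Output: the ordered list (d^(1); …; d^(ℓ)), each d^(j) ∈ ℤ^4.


Via rank(M_{q-1}∘⋯∘M_p): M ≅ I[1,2], I[2,4], I[3,4]^2, I[4,4].
μ_θ-semistable layers: μ^(1)=12; μ^(2)=-13; μ^(3)=-23

((0, 0, 3, 3); (1, 1, 0, 0); (0, 1, 0, 1))


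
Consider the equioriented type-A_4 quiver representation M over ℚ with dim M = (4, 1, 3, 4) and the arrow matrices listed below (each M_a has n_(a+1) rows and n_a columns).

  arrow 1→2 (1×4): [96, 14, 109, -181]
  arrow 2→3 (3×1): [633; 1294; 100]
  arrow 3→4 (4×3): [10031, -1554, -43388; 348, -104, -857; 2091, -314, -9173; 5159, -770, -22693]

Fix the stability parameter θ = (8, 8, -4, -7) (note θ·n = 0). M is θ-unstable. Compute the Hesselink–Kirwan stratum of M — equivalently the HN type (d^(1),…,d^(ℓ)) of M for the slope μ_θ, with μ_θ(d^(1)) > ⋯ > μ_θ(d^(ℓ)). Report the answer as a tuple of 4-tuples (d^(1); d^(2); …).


Barcode: M ≅ I[1,1]^3, I[1,4], I[3,3], I[3,4], I[4,4]^2. HN layers by μ_θ (5 steps, strictly decreasing):
  μ^(1)=8; μ^(2)=5/4; μ^(3)=-4; μ^(4)=-11/2; μ^(5)=-7

((3, 0, 0, 0); (1, 1, 1, 1); (0, 0, 1, 0); (0, 0, 1, 1); (0, 0, 0, 2))


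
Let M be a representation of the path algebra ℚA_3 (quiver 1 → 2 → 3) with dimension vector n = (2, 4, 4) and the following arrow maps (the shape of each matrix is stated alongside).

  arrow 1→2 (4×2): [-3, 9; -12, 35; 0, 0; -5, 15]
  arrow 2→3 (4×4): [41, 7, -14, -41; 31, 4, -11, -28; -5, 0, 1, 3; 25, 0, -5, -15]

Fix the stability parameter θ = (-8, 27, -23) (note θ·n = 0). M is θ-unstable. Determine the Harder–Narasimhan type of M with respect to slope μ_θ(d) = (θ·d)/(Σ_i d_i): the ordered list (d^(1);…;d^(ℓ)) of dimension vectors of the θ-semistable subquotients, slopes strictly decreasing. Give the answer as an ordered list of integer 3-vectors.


Interval decomposition of M: I[1,3]^2, I[2,2], I[2,3], I[3,3].
HN type (ℓ=4): μ^(1)=27; μ^(2)=2; μ^(3)=-8; μ^(4)=-23

((0, 1, 0); (0, 3, 3); (2, 0, 0); (0, 0, 1))


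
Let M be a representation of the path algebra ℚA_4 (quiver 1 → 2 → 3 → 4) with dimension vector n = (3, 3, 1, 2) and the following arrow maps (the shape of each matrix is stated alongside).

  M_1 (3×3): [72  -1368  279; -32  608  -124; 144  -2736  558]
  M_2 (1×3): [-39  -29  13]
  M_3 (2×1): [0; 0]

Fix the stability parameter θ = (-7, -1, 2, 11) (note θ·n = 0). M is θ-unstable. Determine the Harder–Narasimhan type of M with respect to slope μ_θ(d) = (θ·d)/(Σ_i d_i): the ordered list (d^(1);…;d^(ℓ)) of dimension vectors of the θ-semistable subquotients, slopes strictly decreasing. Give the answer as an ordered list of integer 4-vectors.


Barcode: M ≅ I[1,1]^2, I[1,3], I[2,2]^2, I[4,4]^2. HN layers by μ_θ (4 steps, strictly decreasing):
  μ^(1)=11; μ^(2)=2; μ^(3)=-1; μ^(4)=-7

((0, 0, 0, 2); (0, 0, 1, 0); (0, 3, 0, 0); (3, 0, 0, 0))


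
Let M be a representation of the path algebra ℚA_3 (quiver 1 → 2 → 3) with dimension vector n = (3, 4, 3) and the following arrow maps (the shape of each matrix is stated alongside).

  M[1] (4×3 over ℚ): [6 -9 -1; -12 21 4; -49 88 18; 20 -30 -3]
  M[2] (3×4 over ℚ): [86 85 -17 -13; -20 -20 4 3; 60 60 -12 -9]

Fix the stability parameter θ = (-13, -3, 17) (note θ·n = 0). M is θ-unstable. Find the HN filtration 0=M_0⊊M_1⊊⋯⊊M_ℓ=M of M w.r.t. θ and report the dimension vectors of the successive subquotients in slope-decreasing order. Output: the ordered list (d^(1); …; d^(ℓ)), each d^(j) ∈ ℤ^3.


Barcode: M ≅ I[1,2], I[1,3]^2, I[2,2], I[3,3]. HN layers by μ_θ (3 steps, strictly decreasing):
  μ^(1)=17; μ^(2)=-3; μ^(3)=-13

((0, 0, 3); (0, 4, 0); (3, 0, 0))


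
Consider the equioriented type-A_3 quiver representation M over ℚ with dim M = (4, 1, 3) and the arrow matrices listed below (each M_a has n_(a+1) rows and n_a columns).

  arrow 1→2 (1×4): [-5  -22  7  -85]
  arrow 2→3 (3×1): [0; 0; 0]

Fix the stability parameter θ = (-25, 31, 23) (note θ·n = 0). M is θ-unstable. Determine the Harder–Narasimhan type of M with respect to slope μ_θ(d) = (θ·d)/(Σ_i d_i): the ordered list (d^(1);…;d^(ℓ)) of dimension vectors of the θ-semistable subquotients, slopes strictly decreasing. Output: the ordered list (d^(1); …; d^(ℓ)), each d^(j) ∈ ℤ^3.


Via rank(M_{q-1}∘⋯∘M_p): M ≅ I[1,1]^3, I[1,2], I[3,3]^3.
μ_θ-semistable layers: μ^(1)=31; μ^(2)=23; μ^(3)=-25

((0, 1, 0); (0, 0, 3); (4, 0, 0))


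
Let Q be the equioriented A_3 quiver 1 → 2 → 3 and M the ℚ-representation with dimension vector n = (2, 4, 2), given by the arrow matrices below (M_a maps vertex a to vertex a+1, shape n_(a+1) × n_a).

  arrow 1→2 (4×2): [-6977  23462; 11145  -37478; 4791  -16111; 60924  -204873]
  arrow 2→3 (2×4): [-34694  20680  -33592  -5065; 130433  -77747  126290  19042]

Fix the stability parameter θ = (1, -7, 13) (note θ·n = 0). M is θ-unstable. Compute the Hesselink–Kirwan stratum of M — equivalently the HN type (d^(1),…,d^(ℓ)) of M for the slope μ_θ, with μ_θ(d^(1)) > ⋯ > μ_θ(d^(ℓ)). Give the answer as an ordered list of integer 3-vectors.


Interval decomposition of M: I[1,3]^2, I[2,2]^2.
HN type (ℓ=3): μ^(1)=13; μ^(2)=-3; μ^(3)=-7

((0, 0, 2); (2, 2, 0); (0, 2, 0))


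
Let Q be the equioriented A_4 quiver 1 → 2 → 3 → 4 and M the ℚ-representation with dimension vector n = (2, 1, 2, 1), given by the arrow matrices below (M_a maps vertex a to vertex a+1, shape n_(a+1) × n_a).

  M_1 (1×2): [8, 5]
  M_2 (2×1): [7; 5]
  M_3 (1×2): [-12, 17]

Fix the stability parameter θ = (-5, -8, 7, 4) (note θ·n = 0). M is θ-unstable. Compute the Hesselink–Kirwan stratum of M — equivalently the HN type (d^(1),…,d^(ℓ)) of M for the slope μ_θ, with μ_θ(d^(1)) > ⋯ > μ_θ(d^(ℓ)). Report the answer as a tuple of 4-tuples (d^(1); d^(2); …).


Interval decomposition of M: I[1,1], I[1,4], I[3,3].
HN type (ℓ=4): μ^(1)=7; μ^(2)=11/2; μ^(3)=-5; μ^(4)=-13/2

((0, 0, 1, 0); (0, 0, 1, 1); (1, 0, 0, 0); (1, 1, 0, 0))


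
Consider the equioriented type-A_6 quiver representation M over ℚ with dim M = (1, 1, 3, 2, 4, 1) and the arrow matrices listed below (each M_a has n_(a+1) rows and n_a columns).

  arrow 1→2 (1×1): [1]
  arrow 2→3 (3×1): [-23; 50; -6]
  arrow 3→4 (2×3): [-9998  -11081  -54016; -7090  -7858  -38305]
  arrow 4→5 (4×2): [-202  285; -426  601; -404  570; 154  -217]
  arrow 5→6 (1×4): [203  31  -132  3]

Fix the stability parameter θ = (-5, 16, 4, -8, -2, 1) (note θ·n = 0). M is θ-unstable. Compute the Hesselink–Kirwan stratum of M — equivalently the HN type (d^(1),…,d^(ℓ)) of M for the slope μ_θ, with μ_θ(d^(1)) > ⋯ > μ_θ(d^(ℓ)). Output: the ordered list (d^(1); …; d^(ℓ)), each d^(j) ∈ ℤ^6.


Via rank(M_{q-1}∘⋯∘M_p): M ≅ I[1,3], I[3,5], I[3,6], I[5,5]^2.
μ_θ-semistable layers: μ^(1)=10; μ^(2)=1; μ^(3)=-2; μ^(4)=-5

((0, 1, 1, 0, 0, 0); (0, 0, 0, 0, 0, 1); (0, 0, 2, 2, 4, 0); (1, 0, 0, 0, 0, 0))


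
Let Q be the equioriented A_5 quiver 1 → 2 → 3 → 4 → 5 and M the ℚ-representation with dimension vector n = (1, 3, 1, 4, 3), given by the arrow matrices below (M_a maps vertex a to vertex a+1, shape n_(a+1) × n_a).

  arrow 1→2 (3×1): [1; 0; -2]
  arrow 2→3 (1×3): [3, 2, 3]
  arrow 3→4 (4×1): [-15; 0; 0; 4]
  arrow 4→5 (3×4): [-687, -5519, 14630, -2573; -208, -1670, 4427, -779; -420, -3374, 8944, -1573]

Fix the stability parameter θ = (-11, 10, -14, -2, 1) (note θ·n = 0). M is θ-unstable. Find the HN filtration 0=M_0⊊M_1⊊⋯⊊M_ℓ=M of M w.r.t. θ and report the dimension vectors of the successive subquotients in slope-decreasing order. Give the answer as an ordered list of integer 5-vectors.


Via rank(M_{q-1}∘⋯∘M_p): M ≅ I[1,5], I[2,2]^2, I[4,4], I[4,5]^2.
μ_θ-semistable layers: μ^(1)=10; μ^(2)=1; μ^(3)=-2; μ^(4)=-11

((0, 2, 0, 0, 0); (0, 0, 0, 0, 3); (0, 1, 1, 4, 0); (1, 0, 0, 0, 0))


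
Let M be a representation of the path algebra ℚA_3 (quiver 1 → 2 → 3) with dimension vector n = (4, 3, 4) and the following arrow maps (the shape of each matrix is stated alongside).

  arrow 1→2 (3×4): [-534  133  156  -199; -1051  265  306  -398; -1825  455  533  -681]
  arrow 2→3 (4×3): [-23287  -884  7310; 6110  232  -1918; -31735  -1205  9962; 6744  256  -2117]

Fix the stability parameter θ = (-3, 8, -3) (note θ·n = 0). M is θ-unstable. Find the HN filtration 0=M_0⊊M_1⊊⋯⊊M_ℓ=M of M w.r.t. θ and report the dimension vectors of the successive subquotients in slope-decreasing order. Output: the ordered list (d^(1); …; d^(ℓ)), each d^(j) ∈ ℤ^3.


Via rank(M_{q-1}∘⋯∘M_p): M ≅ I[1,1], I[1,3]^3, I[3,3].
μ_θ-semistable layers: μ^(1)=5/2; μ^(2)=-3

((0, 3, 3); (4, 0, 1))


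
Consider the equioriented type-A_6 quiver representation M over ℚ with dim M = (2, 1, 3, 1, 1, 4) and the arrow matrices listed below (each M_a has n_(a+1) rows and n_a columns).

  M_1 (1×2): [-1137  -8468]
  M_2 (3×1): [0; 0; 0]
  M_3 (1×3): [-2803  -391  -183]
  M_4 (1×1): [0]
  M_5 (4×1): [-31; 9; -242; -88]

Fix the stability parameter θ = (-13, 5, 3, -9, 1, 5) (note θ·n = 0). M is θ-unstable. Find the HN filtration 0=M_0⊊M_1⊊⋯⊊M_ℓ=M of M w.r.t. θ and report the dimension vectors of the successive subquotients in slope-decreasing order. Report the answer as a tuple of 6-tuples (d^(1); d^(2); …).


Barcode: M ≅ I[1,1], I[1,2], I[3,3]^2, I[3,4], I[5,6], I[6,6]^3. HN layers by μ_θ (5 steps, strictly decreasing):
  μ^(1)=5; μ^(2)=3; μ^(3)=1; μ^(4)=-3; μ^(5)=-13

((0, 1, 0, 0, 0, 4); (0, 0, 2, 0, 0, 0); (0, 0, 0, 0, 1, 0); (0, 0, 1, 1, 0, 0); (2, 0, 0, 0, 0, 0))


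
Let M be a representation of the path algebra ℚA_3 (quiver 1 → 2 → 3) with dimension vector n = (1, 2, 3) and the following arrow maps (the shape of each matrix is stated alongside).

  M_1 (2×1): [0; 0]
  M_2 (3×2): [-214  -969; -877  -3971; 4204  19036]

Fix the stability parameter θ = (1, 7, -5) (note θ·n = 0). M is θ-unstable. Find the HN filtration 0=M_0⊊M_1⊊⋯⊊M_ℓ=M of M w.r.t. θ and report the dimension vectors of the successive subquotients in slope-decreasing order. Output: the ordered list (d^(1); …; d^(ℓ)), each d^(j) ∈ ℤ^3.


Interval decomposition of M: I[1,1], I[2,3]^2, I[3,3].
HN type (ℓ=2): μ^(1)=1; μ^(2)=-5

((1, 2, 2); (0, 0, 1))


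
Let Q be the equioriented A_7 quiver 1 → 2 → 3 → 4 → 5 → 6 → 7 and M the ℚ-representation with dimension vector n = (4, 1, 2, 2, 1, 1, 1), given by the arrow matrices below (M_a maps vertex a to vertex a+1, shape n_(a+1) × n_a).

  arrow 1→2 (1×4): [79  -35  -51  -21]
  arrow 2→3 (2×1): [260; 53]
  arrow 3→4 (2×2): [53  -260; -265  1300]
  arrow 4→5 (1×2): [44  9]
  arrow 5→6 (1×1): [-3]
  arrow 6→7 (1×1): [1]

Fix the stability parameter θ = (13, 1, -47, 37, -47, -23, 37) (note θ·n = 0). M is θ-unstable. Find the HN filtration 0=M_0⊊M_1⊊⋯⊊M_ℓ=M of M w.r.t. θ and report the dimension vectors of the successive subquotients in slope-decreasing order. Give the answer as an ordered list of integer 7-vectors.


Via rank(M_{q-1}∘⋯∘M_p): M ≅ I[1,1]^3, I[1,3], I[3,7], I[4,4].
μ_θ-semistable layers: μ^(1)=37; μ^(2)=13; μ^(3)=-11; μ^(4)=-47

((0, 0, 0, 1, 0, 0, 1); (3, 0, 0, 0, 0, 0, 0); (1, 1, 1, 1, 1, 1, 0); (0, 0, 1, 0, 0, 0, 0))


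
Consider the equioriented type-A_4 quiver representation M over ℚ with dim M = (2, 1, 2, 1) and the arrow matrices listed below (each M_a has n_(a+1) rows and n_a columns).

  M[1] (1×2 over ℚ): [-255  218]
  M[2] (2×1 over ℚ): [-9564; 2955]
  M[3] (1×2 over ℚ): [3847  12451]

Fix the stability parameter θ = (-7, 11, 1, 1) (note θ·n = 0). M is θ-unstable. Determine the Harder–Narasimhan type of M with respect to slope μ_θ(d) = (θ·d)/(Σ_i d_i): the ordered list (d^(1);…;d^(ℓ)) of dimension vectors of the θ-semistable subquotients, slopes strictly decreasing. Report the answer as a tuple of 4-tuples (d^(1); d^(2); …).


Via rank(M_{q-1}∘⋯∘M_p): M ≅ I[1,1], I[1,4], I[3,3].
μ_θ-semistable layers: μ^(1)=13/3; μ^(2)=1; μ^(3)=-7

((0, 1, 1, 1); (0, 0, 1, 0); (2, 0, 0, 0))


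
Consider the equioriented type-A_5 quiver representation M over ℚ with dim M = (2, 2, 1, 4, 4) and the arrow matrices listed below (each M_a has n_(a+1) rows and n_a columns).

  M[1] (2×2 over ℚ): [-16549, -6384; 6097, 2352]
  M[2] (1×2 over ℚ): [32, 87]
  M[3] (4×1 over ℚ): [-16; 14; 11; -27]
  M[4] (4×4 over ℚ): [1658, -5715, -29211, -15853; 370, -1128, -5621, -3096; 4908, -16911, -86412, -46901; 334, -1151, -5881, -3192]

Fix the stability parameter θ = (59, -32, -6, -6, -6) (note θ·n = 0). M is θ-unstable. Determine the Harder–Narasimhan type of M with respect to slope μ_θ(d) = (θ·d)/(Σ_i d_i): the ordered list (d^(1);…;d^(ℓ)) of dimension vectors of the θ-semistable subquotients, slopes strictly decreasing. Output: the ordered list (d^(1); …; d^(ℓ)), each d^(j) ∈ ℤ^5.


Interval decomposition of M: I[1,1], I[1,5], I[2,2], I[4,5]^3.
HN type (ℓ=4): μ^(1)=59; μ^(2)=9/5; μ^(3)=-6; μ^(4)=-32

((1, 0, 0, 0, 0); (1, 1, 1, 1, 1); (0, 0, 0, 3, 3); (0, 1, 0, 0, 0))


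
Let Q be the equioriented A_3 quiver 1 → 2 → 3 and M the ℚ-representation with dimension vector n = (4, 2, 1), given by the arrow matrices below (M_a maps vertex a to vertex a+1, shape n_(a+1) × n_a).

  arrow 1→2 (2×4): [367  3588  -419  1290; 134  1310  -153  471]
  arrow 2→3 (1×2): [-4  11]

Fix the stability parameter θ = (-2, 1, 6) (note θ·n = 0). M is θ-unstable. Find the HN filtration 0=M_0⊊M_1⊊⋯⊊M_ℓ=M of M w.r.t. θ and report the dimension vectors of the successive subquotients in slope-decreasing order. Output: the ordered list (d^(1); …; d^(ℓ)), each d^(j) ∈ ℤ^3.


Interval decomposition of M: I[1,1]^2, I[1,2], I[1,3].
HN type (ℓ=3): μ^(1)=6; μ^(2)=1; μ^(3)=-2

((0, 0, 1); (0, 2, 0); (4, 0, 0))
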